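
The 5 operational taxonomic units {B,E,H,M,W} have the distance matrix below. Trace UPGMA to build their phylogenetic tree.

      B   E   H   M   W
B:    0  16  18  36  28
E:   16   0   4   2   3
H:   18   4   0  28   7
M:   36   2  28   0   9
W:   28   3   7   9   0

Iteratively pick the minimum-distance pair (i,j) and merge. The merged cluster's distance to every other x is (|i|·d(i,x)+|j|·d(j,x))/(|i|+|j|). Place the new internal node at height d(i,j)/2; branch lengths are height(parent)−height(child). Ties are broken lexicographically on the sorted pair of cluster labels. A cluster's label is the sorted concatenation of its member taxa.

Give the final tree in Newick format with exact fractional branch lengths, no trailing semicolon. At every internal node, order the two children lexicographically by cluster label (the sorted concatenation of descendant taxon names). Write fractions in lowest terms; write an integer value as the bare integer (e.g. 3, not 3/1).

(B:49/4,(((E:1,M:1):2,W:3):7/2,H:13/2):23/4)

iteration 1: select E,M (d=2); attach at lengths (1, 1); label the merged cluster EM
  updated: d(B,EM)=26, d(EM,H)=16, d(EM,W)=6
iteration 2: select EM,W (d=6); attach at lengths (2, 3); label the merged cluster EMW
  updated: d(B,EMW)=80/3, d(EMW,H)=13
iteration 3: select EMW,H (d=13); attach at lengths (7/2, 13/2); label the merged cluster EHMW
  updated: d(B,EHMW)=49/2
iteration 4: select B,EHMW (d=49/2); attach at lengths (49/4, 23/4); label the merged cluster BEHMW
final tree: (B:49/4,(((E:1,M:1):2,W:3):7/2,H:13/2):23/4)
total length: 35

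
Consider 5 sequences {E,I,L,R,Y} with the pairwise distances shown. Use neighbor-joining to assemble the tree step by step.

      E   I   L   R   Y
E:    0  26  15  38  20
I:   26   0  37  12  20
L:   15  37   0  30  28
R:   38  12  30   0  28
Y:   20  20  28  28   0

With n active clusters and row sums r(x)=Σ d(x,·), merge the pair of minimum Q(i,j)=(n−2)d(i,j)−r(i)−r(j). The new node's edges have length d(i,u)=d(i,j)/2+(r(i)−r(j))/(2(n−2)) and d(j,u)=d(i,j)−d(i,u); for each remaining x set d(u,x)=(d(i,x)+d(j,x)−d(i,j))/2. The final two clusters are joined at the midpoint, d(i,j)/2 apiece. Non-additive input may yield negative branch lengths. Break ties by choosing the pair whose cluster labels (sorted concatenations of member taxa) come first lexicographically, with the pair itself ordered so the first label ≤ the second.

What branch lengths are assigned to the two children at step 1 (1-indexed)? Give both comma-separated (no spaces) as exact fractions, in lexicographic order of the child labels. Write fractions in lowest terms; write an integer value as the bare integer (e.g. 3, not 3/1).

23/6,49/6

iteration 1: select I,R (d=12, Q=-167); attach at lengths (23/6, 49/6); label the merged cluster IR
  updated: d(E,IR)=26, d(IR,L)=55/2, d(IR,Y)=18
iteration 2: select E,L (d=15, Q=-203/2); attach at lengths (41/8, 79/8); label the merged cluster EL
  updated: d(EL,IR)=77/4, d(EL,Y)=33/2
iteration 3: select EL,IR (d=77/4, Q=-215/4); attach at lengths (71/8, 83/8); label the merged cluster EILR
  updated: d(EILR,Y)=61/8
iteration 4: select EILR,Y (d=61/8); attach at lengths (61/16, 61/16); label the merged cluster EILRY
final tree: (((E:41/8,L:79/8):71/8,(I:23/6,R:49/6):83/8):61/16,Y:61/16)
total length: 431/8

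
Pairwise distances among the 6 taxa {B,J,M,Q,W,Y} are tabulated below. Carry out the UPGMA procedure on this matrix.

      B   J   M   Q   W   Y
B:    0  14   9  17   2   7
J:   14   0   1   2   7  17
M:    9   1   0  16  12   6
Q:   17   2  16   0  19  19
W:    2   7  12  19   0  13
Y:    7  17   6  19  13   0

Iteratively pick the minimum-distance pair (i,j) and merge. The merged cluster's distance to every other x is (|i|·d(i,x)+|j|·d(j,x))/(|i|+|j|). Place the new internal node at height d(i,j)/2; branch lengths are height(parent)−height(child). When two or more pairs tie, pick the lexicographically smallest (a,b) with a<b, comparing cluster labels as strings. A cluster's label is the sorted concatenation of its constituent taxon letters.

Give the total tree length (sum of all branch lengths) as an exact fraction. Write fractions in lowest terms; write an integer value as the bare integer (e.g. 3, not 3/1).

73/3

iteration 1: select J,M (d=1); attach at lengths (1/2, 1/2); label the merged cluster JM
  updated: d(B,JM)=23/2, d(JM,Q)=9, d(JM,W)=19/2, d(JM,Y)=23/2
iteration 2: select B,W (d=2); attach at lengths (1, 1); label the merged cluster BW
  updated: d(BW,JM)=21/2, d(BW,Q)=18, d(BW,Y)=10
iteration 3: select JM,Q (d=9); attach at lengths (4, 9/2); label the merged cluster JMQ
  updated: d(BW,JMQ)=13, d(JMQ,Y)=14
iteration 4: select BW,Y (d=10); attach at lengths (4, 5); label the merged cluster BWY
  updated: d(BWY,JMQ)=40/3
iteration 5: select BWY,JMQ (d=40/3); attach at lengths (5/3, 13/6); label the merged cluster BJMQWY
final tree: (((B:1,W:1):4,Y:5):5/3,((J:1/2,M:1/2):4,Q:9/2):13/6)
total length: 73/3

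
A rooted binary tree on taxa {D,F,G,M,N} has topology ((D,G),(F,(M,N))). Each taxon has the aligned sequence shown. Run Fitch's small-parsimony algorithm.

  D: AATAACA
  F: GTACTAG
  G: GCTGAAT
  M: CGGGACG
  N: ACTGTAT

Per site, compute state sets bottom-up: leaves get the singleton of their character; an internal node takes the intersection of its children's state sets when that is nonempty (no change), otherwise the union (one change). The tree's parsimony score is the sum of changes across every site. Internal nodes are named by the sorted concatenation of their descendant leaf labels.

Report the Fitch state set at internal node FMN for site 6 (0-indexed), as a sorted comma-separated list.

G

DG@0: {A} ∪ {G} = {A,G} (union, +1)
MN@0: {C} ∪ {A} = {A,C} (union, +1)
FMN@0: {G} ∪ {A,C} = {A,C,G} (union, +1)
DFGMN@0: {A,G} ∩ {A,C,G} = {A,G} (intersection, +0)
DG@1: {A} ∪ {C} = {A,C} (union, +1)
MN@1: {G} ∪ {C} = {C,G} (union, +1)
FMN@1: {T} ∪ {C,G} = {C,G,T} (union, +1)
DFGMN@1: {A,C} ∩ {C,G,T} = {C} (intersection, +0)
DG@2: {T} ∩ {T} = {T} (intersection, +0)
MN@2: {G} ∪ {T} = {G,T} (union, +1)
FMN@2: {A} ∪ {G,T} = {A,G,T} (union, +1)
DFGMN@2: {T} ∩ {A,G,T} = {T} (intersection, +0)
DG@3: {A} ∪ {G} = {A,G} (union, +1)
MN@3: {G} ∩ {G} = {G} (intersection, +0)
FMN@3: {C} ∪ {G} = {C,G} (union, +1)
DFGMN@3: {A,G} ∩ {C,G} = {G} (intersection, +0)
DG@4: {A} ∩ {A} = {A} (intersection, +0)
MN@4: {A} ∪ {T} = {A,T} (union, +1)
FMN@4: {T} ∩ {A,T} = {T} (intersection, +0)
DFGMN@4: {A} ∪ {T} = {A,T} (union, +1)
DG@5: {C} ∪ {A} = {A,C} (union, +1)
MN@5: {C} ∪ {A} = {A,C} (union, +1)
FMN@5: {A} ∩ {A,C} = {A} (intersection, +0)
DFGMN@5: {A,C} ∩ {A} = {A} (intersection, +0)
DG@6: {A} ∪ {T} = {A,T} (union, +1)
MN@6: {G} ∪ {T} = {G,T} (union, +1)
FMN@6: {G} ∩ {G,T} = {G} (intersection, +0)
DFGMN@6: {A,T} ∪ {G} = {A,G,T} (union, +1)
per-site changes: [3, 3, 2, 2, 2, 2, 3]; total = 17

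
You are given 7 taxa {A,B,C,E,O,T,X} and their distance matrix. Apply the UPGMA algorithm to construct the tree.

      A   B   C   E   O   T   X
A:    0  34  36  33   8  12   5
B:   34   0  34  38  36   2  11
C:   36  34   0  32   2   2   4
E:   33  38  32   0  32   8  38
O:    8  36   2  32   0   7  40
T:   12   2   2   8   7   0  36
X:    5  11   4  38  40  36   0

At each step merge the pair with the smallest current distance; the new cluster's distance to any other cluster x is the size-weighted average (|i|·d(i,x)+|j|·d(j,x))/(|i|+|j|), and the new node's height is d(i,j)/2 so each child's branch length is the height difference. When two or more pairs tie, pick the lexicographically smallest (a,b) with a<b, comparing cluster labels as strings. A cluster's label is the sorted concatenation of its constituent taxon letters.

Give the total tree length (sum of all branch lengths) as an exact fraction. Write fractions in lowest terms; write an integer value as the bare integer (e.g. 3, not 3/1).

2681/48

1. join B+T (d=2) ⇒ BT; edges |B|=1, |T|=1
  updated: d(A,BT)=23, d(BT,C)=18, d(BT,E)=23, d(BT,O)=43/2, d(BT,X)=47/2
2. join C+O (d=2) ⇒ CO; edges |C|=1, |O|=1
  updated: d(A,CO)=22, d(BT,CO)=79/4, d(CO,E)=32, d(CO,X)=22
3. join A+X (d=5) ⇒ AX; edges |A|=5/2, |X|=5/2
  updated: d(AX,BT)=93/4, d(AX,CO)=22, d(AX,E)=71/2
4. join BT+CO (d=79/4) ⇒ BCOT; edges |BT|=71/8, |CO|=71/8
  updated: d(AX,BCOT)=181/8, d(BCOT,E)=55/2
5. join AX+BCOT (d=181/8) ⇒ ABCOTX; edges |AX|=141/16, |BCOT|=23/16
  updated: d(ABCOTX,E)=181/6
6. join ABCOTX+E (d=181/6) ⇒ ABCEOTX; edges |ABCOTX|=181/48, |E|=181/12
final tree: (((A:5/2,X:5/2):141/16,((B:1,T:1):71/8,(C:1,O:1):71/8):23/16):181/48,E:181/12)
total length: 2681/48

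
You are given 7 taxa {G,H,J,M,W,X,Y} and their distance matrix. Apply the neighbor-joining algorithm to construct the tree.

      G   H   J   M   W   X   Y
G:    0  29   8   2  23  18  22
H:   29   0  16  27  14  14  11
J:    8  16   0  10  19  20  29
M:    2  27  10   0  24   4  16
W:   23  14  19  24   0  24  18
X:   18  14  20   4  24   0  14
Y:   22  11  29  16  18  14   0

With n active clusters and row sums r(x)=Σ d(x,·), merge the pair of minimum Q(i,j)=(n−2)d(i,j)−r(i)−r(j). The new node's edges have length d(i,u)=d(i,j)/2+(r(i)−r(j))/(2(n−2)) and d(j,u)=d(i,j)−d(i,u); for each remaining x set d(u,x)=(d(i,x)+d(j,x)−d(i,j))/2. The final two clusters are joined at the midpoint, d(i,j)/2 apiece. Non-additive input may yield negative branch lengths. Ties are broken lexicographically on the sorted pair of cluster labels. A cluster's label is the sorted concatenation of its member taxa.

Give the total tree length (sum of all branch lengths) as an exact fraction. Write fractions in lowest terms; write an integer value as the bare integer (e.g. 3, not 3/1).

step 1: merge (G,M) at d=2, Q=-175; branch lengths G→29/10, M→-9/10; new cluster GM
  updated: d(GM,H)=27, d(GM,J)=8, d(GM,W)=45/2, d(GM,X)=10, d(GM,Y)=18
step 2: merge (GM,J) at d=8, Q=-291/2; branch lengths GM→51/16, J→77/16; new cluster GJM
  updated: d(GJM,H)=35/2, d(GJM,W)=67/4, d(GJM,X)=11, d(GJM,Y)=39/2
step 3: merge (GJM,X) at d=11, Q=-379/4; branch lengths GJM→139/24, X→125/24; new cluster GJMX
  updated: d(GJMX,H)=41/4, d(GJMX,W)=119/8, d(GJMX,Y)=45/4
step 4: merge (GJMX,Y) at d=45/4, Q=-433/8; branch lengths GJMX→149/32, Y→211/32; new cluster GJMXY
  updated: d(GJMXY,H)=5, d(GJMXY,W)=173/16
step 5: merge (GJMXY,H) at d=5, Q=-477/16; branch lengths GJMXY→29/32, H→131/32; new cluster GHJMXY
  updated: d(GHJMXY,W)=317/32
step 6: merge (GHJMXY,W) at d=317/32; branch lengths GHJMXY→317/64, W→317/64; new cluster GHJMWXY
final tree: ((((((G:29/10,M:-9/10):51/16,J:77/16):139/24,X:125/24):149/32,Y:211/32):29/32,H:131/32):317/64,W:317/64)
total length: 1509/32

1509/32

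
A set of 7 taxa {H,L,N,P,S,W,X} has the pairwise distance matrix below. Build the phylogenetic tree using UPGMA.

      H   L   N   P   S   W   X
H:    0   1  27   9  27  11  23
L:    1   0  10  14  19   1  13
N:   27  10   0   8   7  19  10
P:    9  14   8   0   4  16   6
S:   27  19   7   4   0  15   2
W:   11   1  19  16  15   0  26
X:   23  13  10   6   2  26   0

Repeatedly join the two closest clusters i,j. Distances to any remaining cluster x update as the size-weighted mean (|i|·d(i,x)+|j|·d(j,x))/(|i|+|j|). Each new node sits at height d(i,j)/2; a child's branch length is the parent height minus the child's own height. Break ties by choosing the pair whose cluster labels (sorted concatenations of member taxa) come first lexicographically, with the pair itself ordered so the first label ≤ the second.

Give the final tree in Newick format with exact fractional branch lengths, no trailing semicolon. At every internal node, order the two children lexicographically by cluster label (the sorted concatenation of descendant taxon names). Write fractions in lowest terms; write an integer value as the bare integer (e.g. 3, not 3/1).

(((H:1/2,L:1/2):5/2,W:3):73/12,(N:25/6,(P:5/2,(S:1,X:1):3/2):5/3):59/12)

iteration 1: select H,L (d=1); attach at lengths (1/2, 1/2); label the merged cluster HL
  updated: d(HL,N)=37/2, d(HL,P)=23/2, d(HL,S)=23, d(HL,W)=6, d(HL,X)=18
iteration 2: select S,X (d=2); attach at lengths (1, 1); label the merged cluster SX
  updated: d(HL,SX)=41/2, d(N,SX)=17/2, d(P,SX)=5, d(SX,W)=41/2
iteration 3: select P,SX (d=5); attach at lengths (5/2, 3/2); label the merged cluster PSX
  updated: d(HL,PSX)=35/2, d(N,PSX)=25/3, d(PSX,W)=19
iteration 4: select HL,W (d=6); attach at lengths (5/2, 3); label the merged cluster HLW
  updated: d(HLW,N)=56/3, d(HLW,PSX)=18
iteration 5: select N,PSX (d=25/3); attach at lengths (25/6, 5/3); label the merged cluster NPSX
  updated: d(HLW,NPSX)=109/6
iteration 6: select HLW,NPSX (d=109/6); attach at lengths (73/12, 59/12); label the merged cluster HLNPSWX
final tree: (((H:1/2,L:1/2):5/2,W:3):73/12,(N:25/6,(P:5/2,(S:1,X:1):3/2):5/3):59/12)
total length: 88/3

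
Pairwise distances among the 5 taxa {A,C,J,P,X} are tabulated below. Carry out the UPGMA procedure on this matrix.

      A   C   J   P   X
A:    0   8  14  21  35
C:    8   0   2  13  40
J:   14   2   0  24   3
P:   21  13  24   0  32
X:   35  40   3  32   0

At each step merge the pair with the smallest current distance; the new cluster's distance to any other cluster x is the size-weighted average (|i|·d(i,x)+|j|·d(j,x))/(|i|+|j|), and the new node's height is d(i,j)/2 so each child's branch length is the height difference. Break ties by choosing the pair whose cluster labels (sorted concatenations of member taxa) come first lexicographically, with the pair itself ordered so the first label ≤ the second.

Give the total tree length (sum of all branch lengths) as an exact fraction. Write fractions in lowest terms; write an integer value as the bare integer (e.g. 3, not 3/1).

iteration 1: select C,J (d=2); attach at lengths (1, 1); label the merged cluster CJ
  updated: d(A,CJ)=11, d(CJ,P)=37/2, d(CJ,X)=43/2
iteration 2: select A,CJ (d=11); attach at lengths (11/2, 9/2); label the merged cluster ACJ
  updated: d(ACJ,P)=58/3, d(ACJ,X)=26
iteration 3: select ACJ,P (d=58/3); attach at lengths (25/6, 29/3); label the merged cluster ACJP
  updated: d(ACJP,X)=55/2
iteration 4: select ACJP,X (d=55/2); attach at lengths (49/12, 55/4); label the merged cluster ACJPX
final tree: (((A:11/2,(C:1,J:1):9/2):25/6,P:29/3):49/12,X:55/4)
total length: 131/3

131/3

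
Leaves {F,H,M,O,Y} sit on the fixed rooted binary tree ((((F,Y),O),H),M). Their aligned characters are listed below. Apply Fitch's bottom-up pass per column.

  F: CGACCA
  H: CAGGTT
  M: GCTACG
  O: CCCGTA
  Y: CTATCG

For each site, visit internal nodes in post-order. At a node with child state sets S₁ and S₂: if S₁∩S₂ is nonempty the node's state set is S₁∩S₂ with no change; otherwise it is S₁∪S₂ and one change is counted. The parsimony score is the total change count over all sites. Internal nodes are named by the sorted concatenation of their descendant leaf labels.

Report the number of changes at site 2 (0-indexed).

site 0, node FY: F={C} ∩ Y={C} → {C} (+0)
site 0, node FOY: FY={C} ∩ O={C} → {C} (+0)
site 0, node FHOY: FOY={C} ∩ H={C} → {C} (+0)
site 0, node FHMOY: FHOY={C} ∪ M={G} → {C,G} (+1)
site 1, node FY: F={G} ∪ Y={T} → {G,T} (+1)
site 1, node FOY: FY={G,T} ∪ O={C} → {C,G,T} (+1)
site 1, node FHOY: FOY={C,G,T} ∪ H={A} → {A,C,G,T} (+1)
site 1, node FHMOY: FHOY={A,C,G,T} ∩ M={C} → {C} (+0)
site 2, node FY: F={A} ∩ Y={A} → {A} (+0)
site 2, node FOY: FY={A} ∪ O={C} → {A,C} (+1)
site 2, node FHOY: FOY={A,C} ∪ H={G} → {A,C,G} (+1)
site 2, node FHMOY: FHOY={A,C,G} ∪ M={T} → {A,C,G,T} (+1)
site 3, node FY: F={C} ∪ Y={T} → {C,T} (+1)
site 3, node FOY: FY={C,T} ∪ O={G} → {C,G,T} (+1)
site 3, node FHOY: FOY={C,G,T} ∩ H={G} → {G} (+0)
site 3, node FHMOY: FHOY={G} ∪ M={A} → {A,G} (+1)
site 4, node FY: F={C} ∩ Y={C} → {C} (+0)
site 4, node FOY: FY={C} ∪ O={T} → {C,T} (+1)
site 4, node FHOY: FOY={C,T} ∩ H={T} → {T} (+0)
site 4, node FHMOY: FHOY={T} ∪ M={C} → {C,T} (+1)
site 5, node FY: F={A} ∪ Y={G} → {A,G} (+1)
site 5, node FOY: FY={A,G} ∩ O={A} → {A} (+0)
site 5, node FHOY: FOY={A} ∪ H={T} → {A,T} (+1)
site 5, node FHMOY: FHOY={A,T} ∪ M={G} → {A,G,T} (+1)
per-site changes: [1, 3, 3, 3, 2, 3]; total = 15

3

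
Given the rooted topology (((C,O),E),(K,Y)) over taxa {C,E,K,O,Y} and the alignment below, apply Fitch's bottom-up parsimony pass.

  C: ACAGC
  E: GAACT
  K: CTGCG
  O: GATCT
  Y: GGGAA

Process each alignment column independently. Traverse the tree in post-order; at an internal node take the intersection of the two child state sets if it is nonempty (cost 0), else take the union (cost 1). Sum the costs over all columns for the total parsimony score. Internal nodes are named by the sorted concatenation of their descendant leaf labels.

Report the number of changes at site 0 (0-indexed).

site 0, node CO: C={A} ∪ O={G} → {A,G} (+1)
site 0, node CEO: CO={A,G} ∩ E={G} → {G} (+0)
site 0, node KY: K={C} ∪ Y={G} → {C,G} (+1)
site 0, node CEKOY: CEO={G} ∩ KY={C,G} → {G} (+0)
site 1, node CO: C={C} ∪ O={A} → {A,C} (+1)
site 1, node CEO: CO={A,C} ∩ E={A} → {A} (+0)
site 1, node KY: K={T} ∪ Y={G} → {G,T} (+1)
site 1, node CEKOY: CEO={A} ∪ KY={G,T} → {A,G,T} (+1)
site 2, node CO: C={A} ∪ O={T} → {A,T} (+1)
site 2, node CEO: CO={A,T} ∩ E={A} → {A} (+0)
site 2, node KY: K={G} ∩ Y={G} → {G} (+0)
site 2, node CEKOY: CEO={A} ∪ KY={G} → {A,G} (+1)
site 3, node CO: C={G} ∪ O={C} → {C,G} (+1)
site 3, node CEO: CO={C,G} ∩ E={C} → {C} (+0)
site 3, node KY: K={C} ∪ Y={A} → {A,C} (+1)
site 3, node CEKOY: CEO={C} ∩ KY={A,C} → {C} (+0)
site 4, node CO: C={C} ∪ O={T} → {C,T} (+1)
site 4, node CEO: CO={C,T} ∩ E={T} → {T} (+0)
site 4, node KY: K={G} ∪ Y={A} → {A,G} (+1)
site 4, node CEKOY: CEO={T} ∪ KY={A,G} → {A,G,T} (+1)
per-site changes: [2, 3, 2, 2, 3]; total = 12

2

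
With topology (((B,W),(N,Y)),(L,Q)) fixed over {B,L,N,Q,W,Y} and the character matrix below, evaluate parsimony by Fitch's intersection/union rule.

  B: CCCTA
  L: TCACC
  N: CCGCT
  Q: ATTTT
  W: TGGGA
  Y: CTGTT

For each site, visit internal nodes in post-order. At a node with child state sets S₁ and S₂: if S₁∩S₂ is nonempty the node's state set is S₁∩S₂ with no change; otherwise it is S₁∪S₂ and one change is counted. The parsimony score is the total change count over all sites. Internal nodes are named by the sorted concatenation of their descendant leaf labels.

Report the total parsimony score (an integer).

BW@0: {C} ∪ {T} = {C,T} (union, +1)
NY@0: {C} ∩ {C} = {C} (intersection, +0)
BNWY@0: {C,T} ∩ {C} = {C} (intersection, +0)
LQ@0: {T} ∪ {A} = {A,T} (union, +1)
BLNQWY@0: {C} ∪ {A,T} = {A,C,T} (union, +1)
BW@1: {C} ∪ {G} = {C,G} (union, +1)
NY@1: {C} ∪ {T} = {C,T} (union, +1)
BNWY@1: {C,G} ∩ {C,T} = {C} (intersection, +0)
LQ@1: {C} ∪ {T} = {C,T} (union, +1)
BLNQWY@1: {C} ∩ {C,T} = {C} (intersection, +0)
BW@2: {C} ∪ {G} = {C,G} (union, +1)
NY@2: {G} ∩ {G} = {G} (intersection, +0)
BNWY@2: {C,G} ∩ {G} = {G} (intersection, +0)
LQ@2: {A} ∪ {T} = {A,T} (union, +1)
BLNQWY@2: {G} ∪ {A,T} = {A,G,T} (union, +1)
BW@3: {T} ∪ {G} = {G,T} (union, +1)
NY@3: {C} ∪ {T} = {C,T} (union, +1)
BNWY@3: {G,T} ∩ {C,T} = {T} (intersection, +0)
LQ@3: {C} ∪ {T} = {C,T} (union, +1)
BLNQWY@3: {T} ∩ {C,T} = {T} (intersection, +0)
BW@4: {A} ∩ {A} = {A} (intersection, +0)
NY@4: {T} ∩ {T} = {T} (intersection, +0)
BNWY@4: {A} ∪ {T} = {A,T} (union, +1)
LQ@4: {C} ∪ {T} = {C,T} (union, +1)
BLNQWY@4: {A,T} ∩ {C,T} = {T} (intersection, +0)
per-site changes: [3, 3, 3, 3, 2]; total = 14

14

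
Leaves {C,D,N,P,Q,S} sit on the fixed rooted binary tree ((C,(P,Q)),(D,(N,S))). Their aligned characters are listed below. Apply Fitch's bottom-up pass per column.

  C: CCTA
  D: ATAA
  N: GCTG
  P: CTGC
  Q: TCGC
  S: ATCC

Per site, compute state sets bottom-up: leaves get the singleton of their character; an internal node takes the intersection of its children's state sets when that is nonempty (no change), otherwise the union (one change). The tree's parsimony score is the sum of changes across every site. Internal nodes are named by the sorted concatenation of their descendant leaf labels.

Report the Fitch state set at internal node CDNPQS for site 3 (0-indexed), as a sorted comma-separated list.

A,C

site 0, node PQ: P={C} ∪ Q={T} → {C,T} (+1)
site 0, node CPQ: C={C} ∩ PQ={C,T} → {C} (+0)
site 0, node NS: N={G} ∪ S={A} → {A,G} (+1)
site 0, node DNS: D={A} ∩ NS={A,G} → {A} (+0)
site 0, node CDNPQS: CPQ={C} ∪ DNS={A} → {A,C} (+1)
site 1, node PQ: P={T} ∪ Q={C} → {C,T} (+1)
site 1, node CPQ: C={C} ∩ PQ={C,T} → {C} (+0)
site 1, node NS: N={C} ∪ S={T} → {C,T} (+1)
site 1, node DNS: D={T} ∩ NS={C,T} → {T} (+0)
site 1, node CDNPQS: CPQ={C} ∪ DNS={T} → {C,T} (+1)
site 2, node PQ: P={G} ∩ Q={G} → {G} (+0)
site 2, node CPQ: C={T} ∪ PQ={G} → {G,T} (+1)
site 2, node NS: N={T} ∪ S={C} → {C,T} (+1)
site 2, node DNS: D={A} ∪ NS={C,T} → {A,C,T} (+1)
site 2, node CDNPQS: CPQ={G,T} ∩ DNS={A,C,T} → {T} (+0)
site 3, node PQ: P={C} ∩ Q={C} → {C} (+0)
site 3, node CPQ: C={A} ∪ PQ={C} → {A,C} (+1)
site 3, node NS: N={G} ∪ S={C} → {C,G} (+1)
site 3, node DNS: D={A} ∪ NS={C,G} → {A,C,G} (+1)
site 3, node CDNPQS: CPQ={A,C} ∩ DNS={A,C,G} → {A,C} (+0)
per-site changes: [3, 3, 3, 3]; total = 12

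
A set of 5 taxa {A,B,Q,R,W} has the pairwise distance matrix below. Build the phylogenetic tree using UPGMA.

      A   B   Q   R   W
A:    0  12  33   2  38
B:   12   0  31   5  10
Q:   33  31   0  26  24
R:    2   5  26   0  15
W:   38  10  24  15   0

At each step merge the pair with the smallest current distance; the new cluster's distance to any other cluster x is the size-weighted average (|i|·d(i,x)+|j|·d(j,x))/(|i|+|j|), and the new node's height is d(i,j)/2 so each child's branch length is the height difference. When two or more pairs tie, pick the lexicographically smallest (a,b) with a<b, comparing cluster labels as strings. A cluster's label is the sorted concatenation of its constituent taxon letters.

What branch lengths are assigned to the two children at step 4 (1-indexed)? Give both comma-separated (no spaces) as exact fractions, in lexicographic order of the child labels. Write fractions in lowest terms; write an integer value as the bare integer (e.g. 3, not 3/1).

15/4,57/4

step 1: merge (A,R) at d=2; branch lengths A→1, R→1; new cluster AR
  updated: d(AR,B)=17/2, d(AR,Q)=59/2, d(AR,W)=53/2
step 2: merge (AR,B) at d=17/2; branch lengths AR→13/4, B→17/4; new cluster ABR
  updated: d(ABR,Q)=30, d(ABR,W)=21
step 3: merge (ABR,W) at d=21; branch lengths ABR→25/4, W→21/2; new cluster ABRW
  updated: d(ABRW,Q)=57/2
step 4: merge (ABRW,Q) at d=57/2; branch lengths ABRW→15/4, Q→57/4; new cluster ABQRW
final tree: ((((A:1,R:1):13/4,B:17/4):25/4,W:21/2):15/4,Q:57/4)
total length: 177/4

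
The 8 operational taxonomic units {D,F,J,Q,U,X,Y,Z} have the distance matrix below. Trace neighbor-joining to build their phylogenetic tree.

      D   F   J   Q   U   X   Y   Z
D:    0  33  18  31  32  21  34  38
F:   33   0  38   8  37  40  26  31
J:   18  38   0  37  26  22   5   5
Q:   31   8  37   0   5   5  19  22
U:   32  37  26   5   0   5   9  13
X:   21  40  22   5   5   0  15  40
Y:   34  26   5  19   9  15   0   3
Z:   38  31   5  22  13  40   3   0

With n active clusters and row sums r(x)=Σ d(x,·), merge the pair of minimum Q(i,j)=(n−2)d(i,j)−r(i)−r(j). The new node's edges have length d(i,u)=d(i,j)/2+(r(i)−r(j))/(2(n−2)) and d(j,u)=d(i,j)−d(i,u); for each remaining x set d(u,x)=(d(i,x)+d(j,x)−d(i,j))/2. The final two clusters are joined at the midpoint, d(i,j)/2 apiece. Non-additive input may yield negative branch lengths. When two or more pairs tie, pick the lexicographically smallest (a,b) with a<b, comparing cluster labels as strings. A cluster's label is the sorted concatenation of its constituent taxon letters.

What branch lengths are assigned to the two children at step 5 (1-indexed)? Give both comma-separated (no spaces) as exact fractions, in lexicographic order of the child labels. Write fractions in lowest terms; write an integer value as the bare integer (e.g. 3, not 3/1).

145/8,79/8

1. join F+Q (d=8, Q=-292) ⇒ FQ; edges |F|=67/6, |Q|=-19/6
  updated: d(D,FQ)=28, d(FQ,J)=67/2, d(FQ,U)=17, d(FQ,X)=37/2, d(FQ,Y)=37/2, d(FQ,Z)=45/2
2. join J+Z (d=5, Q=-206) ⇒ JZ; edges |J|=13/10, |Z|=37/10
  updated: d(D,JZ)=51/2, d(FQ,JZ)=51/2, d(JZ,U)=17, d(JZ,X)=57/2, d(JZ,Y)=3/2
3. join JZ+Y (d=3/2, Q=-170) ⇒ JYZ; edges |JZ|=13/4, |Y|=-7/4
  updated: d(D,JYZ)=29, d(FQ,JYZ)=85/4, d(JYZ,U)=49/4, d(JYZ,X)=21
4. join U+X (d=5, Q=-467/4) ⇒ UX; edges |U|=21/8, |X|=19/8
  updated: d(D,UX)=24, d(FQ,UX)=61/4, d(JYZ,UX)=113/8
5. join D+FQ (d=28, Q=-179/2) ⇒ DFQ; edges |D|=145/8, |FQ|=79/8
  updated: d(DFQ,JYZ)=89/8, d(DFQ,UX)=45/8
6. join DFQ+JYZ (d=89/8, Q=-247/8) ⇒ DFJQYZ; edges |DFQ|=21/16, |JYZ|=157/16
  updated: d(DFJQYZ,UX)=69/16
7. join DFJQYZ+UX (d=69/16) ⇒ DFJQUXYZ; edges |DFJQYZ|=69/32, |UX|=69/32
final tree: (((D:145/8,(F:67/6,Q:-19/6):79/8):21/16,((J:13/10,Z:37/10):13/4,Y:-7/4):157/16):69/32,(U:21/8,X:19/8):69/32)
total length: 1007/16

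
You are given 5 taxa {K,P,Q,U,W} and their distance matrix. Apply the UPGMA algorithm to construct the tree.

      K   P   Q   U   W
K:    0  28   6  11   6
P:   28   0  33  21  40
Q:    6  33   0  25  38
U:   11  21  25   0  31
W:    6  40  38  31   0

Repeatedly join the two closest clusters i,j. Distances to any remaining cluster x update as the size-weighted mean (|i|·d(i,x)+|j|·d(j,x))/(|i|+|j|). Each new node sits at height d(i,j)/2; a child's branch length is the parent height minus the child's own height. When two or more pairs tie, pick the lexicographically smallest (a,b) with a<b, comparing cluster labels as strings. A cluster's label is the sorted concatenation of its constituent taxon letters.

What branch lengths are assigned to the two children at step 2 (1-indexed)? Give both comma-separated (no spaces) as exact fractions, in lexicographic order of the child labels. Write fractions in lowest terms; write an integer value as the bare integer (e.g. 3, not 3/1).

step 1: merge (K,Q) at d=6; branch lengths K→3, Q→3; new cluster KQ
  updated: d(KQ,P)=61/2, d(KQ,U)=18, d(KQ,W)=22
step 2: merge (KQ,U) at d=18; branch lengths KQ→6, U→9; new cluster KQU
  updated: d(KQU,P)=82/3, d(KQU,W)=25
step 3: merge (KQU,W) at d=25; branch lengths KQU→7/2, W→25/2; new cluster KQUW
  updated: d(KQUW,P)=61/2
step 4: merge (KQUW,P) at d=61/2; branch lengths KQUW→11/4, P→61/4; new cluster KPQUW
final tree: ((((K:3,Q:3):6,U:9):7/2,W:25/2):11/4,P:61/4)
total length: 55

6,9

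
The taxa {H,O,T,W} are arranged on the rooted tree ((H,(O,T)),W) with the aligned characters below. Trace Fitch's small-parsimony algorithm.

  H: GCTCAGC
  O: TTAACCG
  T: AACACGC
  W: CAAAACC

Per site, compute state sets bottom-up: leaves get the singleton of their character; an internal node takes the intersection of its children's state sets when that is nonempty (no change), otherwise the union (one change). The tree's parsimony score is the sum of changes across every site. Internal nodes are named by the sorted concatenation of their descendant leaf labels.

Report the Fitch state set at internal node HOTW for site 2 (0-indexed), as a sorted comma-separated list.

A

OT@0: {T} ∪ {A} = {A,T} (union, +1)
HOT@0: {G} ∪ {A,T} = {A,G,T} (union, +1)
HOTW@0: {A,G,T} ∪ {C} = {A,C,G,T} (union, +1)
OT@1: {T} ∪ {A} = {A,T} (union, +1)
HOT@1: {C} ∪ {A,T} = {A,C,T} (union, +1)
HOTW@1: {A,C,T} ∩ {A} = {A} (intersection, +0)
OT@2: {A} ∪ {C} = {A,C} (union, +1)
HOT@2: {T} ∪ {A,C} = {A,C,T} (union, +1)
HOTW@2: {A,C,T} ∩ {A} = {A} (intersection, +0)
OT@3: {A} ∩ {A} = {A} (intersection, +0)
HOT@3: {C} ∪ {A} = {A,C} (union, +1)
HOTW@3: {A,C} ∩ {A} = {A} (intersection, +0)
OT@4: {C} ∩ {C} = {C} (intersection, +0)
HOT@4: {A} ∪ {C} = {A,C} (union, +1)
HOTW@4: {A,C} ∩ {A} = {A} (intersection, +0)
OT@5: {C} ∪ {G} = {C,G} (union, +1)
HOT@5: {G} ∩ {C,G} = {G} (intersection, +0)
HOTW@5: {G} ∪ {C} = {C,G} (union, +1)
OT@6: {G} ∪ {C} = {C,G} (union, +1)
HOT@6: {C} ∩ {C,G} = {C} (intersection, +0)
HOTW@6: {C} ∩ {C} = {C} (intersection, +0)
per-site changes: [3, 2, 2, 1, 1, 2, 1]; total = 12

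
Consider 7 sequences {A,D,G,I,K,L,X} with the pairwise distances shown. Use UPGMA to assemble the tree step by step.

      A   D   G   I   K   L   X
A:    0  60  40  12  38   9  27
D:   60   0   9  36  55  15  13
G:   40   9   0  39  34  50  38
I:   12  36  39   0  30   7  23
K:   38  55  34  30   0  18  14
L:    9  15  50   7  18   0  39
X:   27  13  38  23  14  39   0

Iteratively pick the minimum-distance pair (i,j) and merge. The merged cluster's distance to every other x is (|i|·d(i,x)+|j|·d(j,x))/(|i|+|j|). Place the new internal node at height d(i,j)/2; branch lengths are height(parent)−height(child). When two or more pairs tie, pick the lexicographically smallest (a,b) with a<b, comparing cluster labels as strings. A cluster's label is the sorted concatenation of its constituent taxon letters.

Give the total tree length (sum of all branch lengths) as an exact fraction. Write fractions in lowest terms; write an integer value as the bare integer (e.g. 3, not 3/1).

437/6

step 1: merge (I,L) at d=7; branch lengths I→7/2, L→7/2; new cluster IL
  updated: d(A,IL)=21/2, d(D,IL)=51/2, d(G,IL)=89/2, d(IL,K)=24, d(IL,X)=31
step 2: merge (D,G) at d=9; branch lengths D→9/2, G→9/2; new cluster DG
  updated: d(A,DG)=50, d(DG,IL)=35, d(DG,K)=89/2, d(DG,X)=51/2
step 3: merge (A,IL) at d=21/2; branch lengths A→21/4, IL→7/4; new cluster AIL
  updated: d(AIL,DG)=40, d(AIL,K)=86/3, d(AIL,X)=89/3
step 4: merge (K,X) at d=14; branch lengths K→7, X→7; new cluster KX
  updated: d(AIL,KX)=175/6, d(DG,KX)=35
step 5: merge (AIL,KX) at d=175/6; branch lengths AIL→28/3, KX→91/12; new cluster AIKLX
  updated: d(AIKLX,DG)=38
step 6: merge (AIKLX,DG) at d=38; branch lengths AIKLX→53/12, DG→29/2; new cluster ADGIKLX
final tree: (((A:21/4,(I:7/2,L:7/2):7/4):28/3,(K:7,X:7):91/12):53/12,(D:9/2,G:9/2):29/2)
total length: 437/6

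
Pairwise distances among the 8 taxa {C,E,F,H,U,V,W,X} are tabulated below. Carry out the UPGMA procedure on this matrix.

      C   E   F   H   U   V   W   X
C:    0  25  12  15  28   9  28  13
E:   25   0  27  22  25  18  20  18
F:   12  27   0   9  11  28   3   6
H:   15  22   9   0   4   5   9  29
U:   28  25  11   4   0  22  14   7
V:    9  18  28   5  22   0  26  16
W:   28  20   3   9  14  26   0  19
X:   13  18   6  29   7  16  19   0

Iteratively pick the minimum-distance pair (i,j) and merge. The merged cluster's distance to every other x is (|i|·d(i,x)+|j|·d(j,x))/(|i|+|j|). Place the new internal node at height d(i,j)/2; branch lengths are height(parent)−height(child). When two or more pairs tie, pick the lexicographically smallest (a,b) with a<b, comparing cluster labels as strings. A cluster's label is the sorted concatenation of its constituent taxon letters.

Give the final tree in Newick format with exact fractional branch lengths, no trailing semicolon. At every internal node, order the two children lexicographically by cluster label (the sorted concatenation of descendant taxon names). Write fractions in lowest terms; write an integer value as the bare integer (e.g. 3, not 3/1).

((((C:9/2,V:9/2):11/4,X:29/4):17/8,((F:3/2,W:3/2):31/8,(H:2,U:2):27/8):4):95/56,E:155/14)

1. join F+W (d=3) ⇒ FW; edges |F|=3/2, |W|=3/2
  updated: d(C,FW)=20, d(E,FW)=47/2, d(FW,H)=9, d(FW,U)=25/2, d(FW,V)=27, d(FW,X)=25/2
2. join H+U (d=4) ⇒ HU; edges |H|=2, |U|=2
  updated: d(C,HU)=43/2, d(E,HU)=47/2, d(FW,HU)=43/4, d(HU,V)=27/2, d(HU,X)=18
3. join C+V (d=9) ⇒ CV; edges |C|=9/2, |V|=9/2
  updated: d(CV,E)=43/2, d(CV,FW)=47/2, d(CV,HU)=35/2, d(CV,X)=29/2
4. join FW+HU (d=43/4) ⇒ FHUW; edges |FW|=31/8, |HU|=27/8
  updated: d(CV,FHUW)=41/2, d(E,FHUW)=47/2, d(FHUW,X)=61/4
5. join CV+X (d=29/2) ⇒ CVX; edges |CV|=11/4, |X|=29/4
  updated: d(CVX,E)=61/3, d(CVX,FHUW)=75/4
6. join CVX+FHUW (d=75/4) ⇒ CFHUVWX; edges |CVX|=17/8, |FHUW|=4
  updated: d(CFHUVWX,E)=155/7
7. join CFHUVWX+E (d=155/7) ⇒ CEFHUVWX; edges |CFHUVWX|=95/56, |E|=155/14
final tree: ((((C:9/2,V:9/2):11/4,X:29/4):17/8,((F:3/2,W:3/2):31/8,(H:2,U:2):27/8):4):95/56,E:155/14)
total length: 365/7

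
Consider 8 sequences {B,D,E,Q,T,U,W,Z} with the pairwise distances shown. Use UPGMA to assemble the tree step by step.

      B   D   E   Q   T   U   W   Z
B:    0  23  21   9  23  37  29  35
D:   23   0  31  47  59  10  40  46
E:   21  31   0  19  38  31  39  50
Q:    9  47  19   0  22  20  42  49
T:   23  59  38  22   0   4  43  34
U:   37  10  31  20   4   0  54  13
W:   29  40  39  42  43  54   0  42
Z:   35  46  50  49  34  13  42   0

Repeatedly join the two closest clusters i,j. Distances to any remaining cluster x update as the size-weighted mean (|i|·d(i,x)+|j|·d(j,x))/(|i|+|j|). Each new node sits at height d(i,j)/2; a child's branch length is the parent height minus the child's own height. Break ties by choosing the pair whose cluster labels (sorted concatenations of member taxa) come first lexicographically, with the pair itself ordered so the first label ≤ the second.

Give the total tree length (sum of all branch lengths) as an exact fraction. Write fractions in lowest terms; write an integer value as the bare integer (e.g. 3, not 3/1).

8725/84

step 1: merge (T,U) at d=4; branch lengths T→2, U→2; new cluster TU
  updated: d(B,TU)=30, d(D,TU)=69/2, d(E,TU)=69/2, d(Q,TU)=21, d(TU,W)=97/2, d(TU,Z)=47/2
step 2: merge (B,Q) at d=9; branch lengths B→9/2, Q→9/2; new cluster BQ
  updated: d(BQ,D)=35, d(BQ,E)=20, d(BQ,TU)=51/2, d(BQ,W)=71/2, d(BQ,Z)=42
step 3: merge (BQ,E) at d=20; branch lengths BQ→11/2, E→10; new cluster BEQ
  updated: d(BEQ,D)=101/3, d(BEQ,TU)=57/2, d(BEQ,W)=110/3, d(BEQ,Z)=134/3
step 4: merge (TU,Z) at d=47/2; branch lengths TU→39/4, Z→47/4; new cluster TUZ
  updated: d(BEQ,TUZ)=305/9, d(D,TUZ)=115/3, d(TUZ,W)=139/3
step 5: merge (BEQ,D) at d=101/3; branch lengths BEQ→41/6, D→101/6; new cluster BDEQ
  updated: d(BDEQ,TUZ)=35, d(BDEQ,W)=75/2
step 6: merge (BDEQ,TUZ) at d=35; branch lengths BDEQ→2/3, TUZ→23/4; new cluster BDEQTUZ
  updated: d(BDEQTUZ,W)=289/7
step 7: merge (BDEQTUZ,W) at d=289/7; branch lengths BDEQTUZ→22/7, W→289/14; new cluster BDEQTUWZ
final tree: (((((B:9/2,Q:9/2):11/2,E:10):41/6,D:101/6):2/3,((T:2,U:2):39/4,Z:47/4):23/4):22/7,W:289/14)
total length: 8725/84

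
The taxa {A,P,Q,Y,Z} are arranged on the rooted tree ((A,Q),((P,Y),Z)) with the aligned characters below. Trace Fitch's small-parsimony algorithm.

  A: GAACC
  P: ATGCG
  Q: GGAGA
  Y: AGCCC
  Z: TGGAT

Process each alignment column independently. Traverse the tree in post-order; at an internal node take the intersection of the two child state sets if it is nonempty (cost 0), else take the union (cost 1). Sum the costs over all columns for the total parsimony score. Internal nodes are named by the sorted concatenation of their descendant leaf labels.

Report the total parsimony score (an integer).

AQ@0: {G} ∩ {G} = {G} (intersection, +0)
PY@0: {A} ∩ {A} = {A} (intersection, +0)
PYZ@0: {A} ∪ {T} = {A,T} (union, +1)
APQYZ@0: {G} ∪ {A,T} = {A,G,T} (union, +1)
AQ@1: {A} ∪ {G} = {A,G} (union, +1)
PY@1: {T} ∪ {G} = {G,T} (union, +1)
PYZ@1: {G,T} ∩ {G} = {G} (intersection, +0)
APQYZ@1: {A,G} ∩ {G} = {G} (intersection, +0)
AQ@2: {A} ∩ {A} = {A} (intersection, +0)
PY@2: {G} ∪ {C} = {C,G} (union, +1)
PYZ@2: {C,G} ∩ {G} = {G} (intersection, +0)
APQYZ@2: {A} ∪ {G} = {A,G} (union, +1)
AQ@3: {C} ∪ {G} = {C,G} (union, +1)
PY@3: {C} ∩ {C} = {C} (intersection, +0)
PYZ@3: {C} ∪ {A} = {A,C} (union, +1)
APQYZ@3: {C,G} ∩ {A,C} = {C} (intersection, +0)
AQ@4: {C} ∪ {A} = {A,C} (union, +1)
PY@4: {G} ∪ {C} = {C,G} (union, +1)
PYZ@4: {C,G} ∪ {T} = {C,G,T} (union, +1)
APQYZ@4: {A,C} ∩ {C,G,T} = {C} (intersection, +0)
per-site changes: [2, 2, 2, 2, 3]; total = 11

11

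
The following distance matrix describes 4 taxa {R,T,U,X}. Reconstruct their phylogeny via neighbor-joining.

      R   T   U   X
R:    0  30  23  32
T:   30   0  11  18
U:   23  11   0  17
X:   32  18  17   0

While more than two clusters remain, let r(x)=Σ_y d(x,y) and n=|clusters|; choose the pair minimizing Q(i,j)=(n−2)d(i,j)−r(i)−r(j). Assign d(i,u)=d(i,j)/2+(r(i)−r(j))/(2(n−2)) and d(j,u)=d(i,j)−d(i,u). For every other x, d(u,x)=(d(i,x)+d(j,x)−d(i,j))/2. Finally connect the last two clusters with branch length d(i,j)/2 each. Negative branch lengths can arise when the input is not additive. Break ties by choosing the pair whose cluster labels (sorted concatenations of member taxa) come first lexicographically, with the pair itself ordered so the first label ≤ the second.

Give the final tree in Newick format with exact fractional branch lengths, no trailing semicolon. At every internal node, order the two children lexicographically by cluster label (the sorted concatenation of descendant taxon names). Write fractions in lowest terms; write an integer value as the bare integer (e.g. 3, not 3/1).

(((R:20,U:3):2,T:7):11/2,X:11/2)

1. join R+U (d=23, Q=-90) ⇒ RU; edges |R|=20, |U|=3
  updated: d(RU,T)=9, d(RU,X)=13
2. join RU+T (d=9, Q=-40) ⇒ RTU; edges |RU|=2, |T|=7
  updated: d(RTU,X)=11
3. join RTU+X (d=11) ⇒ RTUX; edges |RTU|=11/2, |X|=11/2
final tree: (((R:20,U:3):2,T:7):11/2,X:11/2)
total length: 43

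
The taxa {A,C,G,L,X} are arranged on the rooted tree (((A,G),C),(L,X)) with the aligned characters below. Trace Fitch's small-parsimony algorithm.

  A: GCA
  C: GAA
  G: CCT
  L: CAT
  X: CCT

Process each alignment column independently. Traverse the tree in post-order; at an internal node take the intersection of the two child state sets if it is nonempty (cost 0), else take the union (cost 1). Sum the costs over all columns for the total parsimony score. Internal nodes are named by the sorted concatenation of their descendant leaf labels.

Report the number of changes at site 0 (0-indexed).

[col 0] AG: children A:{G}, G:{C} ∪→ {C,G}; cost 1
[col 0] ACG: children AG:{C,G}, C:{G} ∩→ {G}; cost 0
[col 0] LX: children L:{C}, X:{C} ∩→ {C}; cost 0
[col 0] ACGLX: children ACG:{G}, LX:{C} ∪→ {C,G}; cost 1
[col 1] AG: children A:{C}, G:{C} ∩→ {C}; cost 0
[col 1] ACG: children AG:{C}, C:{A} ∪→ {A,C}; cost 1
[col 1] LX: children L:{A}, X:{C} ∪→ {A,C}; cost 1
[col 1] ACGLX: children ACG:{A,C}, LX:{A,C} ∩→ {A,C}; cost 0
[col 2] AG: children A:{A}, G:{T} ∪→ {A,T}; cost 1
[col 2] ACG: children AG:{A,T}, C:{A} ∩→ {A}; cost 0
[col 2] LX: children L:{T}, X:{T} ∩→ {T}; cost 0
[col 2] ACGLX: children ACG:{A}, LX:{T} ∪→ {A,T}; cost 1
per-site changes: [2, 2, 2]; total = 6

2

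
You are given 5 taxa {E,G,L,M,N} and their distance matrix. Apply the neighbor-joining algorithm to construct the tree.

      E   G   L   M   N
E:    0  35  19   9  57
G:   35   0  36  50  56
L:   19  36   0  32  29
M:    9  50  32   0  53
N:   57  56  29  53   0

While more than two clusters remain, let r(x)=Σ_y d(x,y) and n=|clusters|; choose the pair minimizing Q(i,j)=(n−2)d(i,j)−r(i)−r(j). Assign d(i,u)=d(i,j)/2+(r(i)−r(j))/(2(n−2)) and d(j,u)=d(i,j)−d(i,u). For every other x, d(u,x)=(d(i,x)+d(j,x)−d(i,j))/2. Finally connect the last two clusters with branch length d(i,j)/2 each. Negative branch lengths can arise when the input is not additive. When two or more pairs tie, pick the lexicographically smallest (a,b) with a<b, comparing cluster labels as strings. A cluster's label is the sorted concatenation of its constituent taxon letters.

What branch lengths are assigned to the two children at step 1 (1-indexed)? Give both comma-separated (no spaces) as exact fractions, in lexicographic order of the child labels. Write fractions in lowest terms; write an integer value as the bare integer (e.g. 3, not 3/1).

1/2,17/2

step 1: merge (E,M) at d=9, Q=-237; branch lengths E→1/2, M→17/2; new cluster EM
  updated: d(EM,G)=38, d(EM,L)=21, d(EM,N)=101/2
step 2: merge (EM,G) at d=38, Q=-327/2; branch lengths EM→111/8, G→193/8; new cluster EGM
  updated: d(EGM,L)=19/2, d(EGM,N)=137/4
step 3: merge (EGM,L) at d=19/2, Q=-291/4; branch lengths EGM→59/8, L→17/8; new cluster EGLM
  updated: d(EGLM,N)=215/8
step 4: merge (EGLM,N) at d=215/8; branch lengths EGLM→215/16, N→215/16; new cluster EGLMN
final tree: ((((E:1/2,M:17/2):111/8,G:193/8):59/8,L:17/8):215/16,N:215/16)
total length: 667/8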